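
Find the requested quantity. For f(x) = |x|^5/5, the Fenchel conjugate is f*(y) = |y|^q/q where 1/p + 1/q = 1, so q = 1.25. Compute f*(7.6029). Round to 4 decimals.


The conjugate exponent q satisfies 1/p + 1/q = 1.
p = 5, so q = 5/(5 - 1) = 1.25
|y|^q = 7.6029^1.25 = 12.6248
f*(7.6029) = 12.6248 / 1.25 = 10.0998


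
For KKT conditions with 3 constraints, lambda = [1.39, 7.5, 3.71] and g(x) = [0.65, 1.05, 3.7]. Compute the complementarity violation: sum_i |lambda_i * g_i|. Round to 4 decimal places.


KKT complementary slackness check:
lambda_1 * g_1 = 1.39 * 0.65 = 0.9035
lambda_2 * g_2 = 7.5 * 1.05 = 7.875
lambda_3 * g_3 = 3.71 * 3.7 = 13.727
Total violation = 0.9035 + 7.875 + 13.727 = 22.5055


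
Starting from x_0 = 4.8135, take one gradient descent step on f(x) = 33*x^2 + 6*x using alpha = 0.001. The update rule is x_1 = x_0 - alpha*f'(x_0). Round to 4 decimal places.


We compute the gradient at x_0 and apply the update.
f'(x) = 66*x + 6
f'(4.8135) = 66*4.8135 + 6 = 323.691
x_1 = 4.8135 - 0.001*323.691 = 4.4898


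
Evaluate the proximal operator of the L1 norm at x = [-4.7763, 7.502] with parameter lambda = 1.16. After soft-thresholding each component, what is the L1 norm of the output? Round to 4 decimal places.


Soft-thresholding with lambda = 1.16:
prox(-4.7763) = sign(-4.7763)*max(|-4.7763| - 1.16, 0) = -3.6163
prox(7.502) = sign(7.502)*max(|7.502| - 1.16, 0) = 6.342
prox(x) = [-3.6163, 6.342]
||prox(x)||_1 = 3.6163 + 6.342 = 9.9583


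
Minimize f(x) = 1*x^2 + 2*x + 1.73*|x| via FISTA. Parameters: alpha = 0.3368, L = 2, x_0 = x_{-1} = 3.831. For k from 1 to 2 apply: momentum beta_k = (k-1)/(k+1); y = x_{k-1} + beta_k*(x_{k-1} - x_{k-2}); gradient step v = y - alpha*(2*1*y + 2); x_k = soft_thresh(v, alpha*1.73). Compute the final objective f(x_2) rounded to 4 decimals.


FISTA on f(x) = 1*x^2 + 2*x + 1.73*|x|
L = 2, alpha = 0.3368
Iteration 1: beta = 0.0, y = 3.831 + 0.0*(3.831 - 3.831) = 3.831
  grad(y) = 9.662, v = y - alpha*grad = 0.5768
  prox(v) = soft_thresh(0.5768, 0.5827) = 0.0
Iteration 2: beta = 0.3333, y = 0.0 + 0.3333*(0.0 - 3.831) = -1.277
  grad(y) = -0.554, v = y - alpha*grad = -1.0904
  prox(v) = soft_thresh(-1.0904, 0.5827) = -0.5077
f(x_2) = 1*(-0.5077)^2 + 2*(-0.5077) + 1.73*|-0.5077| = 0.1207


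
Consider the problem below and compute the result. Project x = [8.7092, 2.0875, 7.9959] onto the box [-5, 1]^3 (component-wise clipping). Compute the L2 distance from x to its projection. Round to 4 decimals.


Project each component onto [-5, 1].
clip(8.7092) = 1.0, clip(2.0875) = 1.0, clip(7.9959) = 1.0
Projection = [1.0, 1.0, 1.0]
Squared diffs: [59.4318, 1.1827, 48.9426]
Distance = sqrt(109.5571) = 10.4669


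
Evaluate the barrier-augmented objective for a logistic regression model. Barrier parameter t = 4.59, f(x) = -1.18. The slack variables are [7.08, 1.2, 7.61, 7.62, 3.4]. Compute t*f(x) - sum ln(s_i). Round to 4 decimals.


Step 1: Compute log-barrier.
ln values: [1.9573, 0.1823, 2.0295, 2.0308, 1.2238]
phi = -(1.9573 + 0.1823 + 2.0295 + 2.0308 + 1.2238) = -7.4236
Step 2: Compute augmented objective.
t*f(x) = 4.59*-1.18 = -5.4162
Total = -5.4162 - 7.4236 = -12.8398


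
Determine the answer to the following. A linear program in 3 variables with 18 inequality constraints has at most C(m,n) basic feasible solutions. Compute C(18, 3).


Each vertex corresponds to some choice of n active constraints out of m, so the number of vertices is at most C(m, n) = m! / (n!(m-n)!).
m = 18, n = 3
Numerator: 18 * 17 * 16
Denominator: 3! = 6
C(18, 3) = 816


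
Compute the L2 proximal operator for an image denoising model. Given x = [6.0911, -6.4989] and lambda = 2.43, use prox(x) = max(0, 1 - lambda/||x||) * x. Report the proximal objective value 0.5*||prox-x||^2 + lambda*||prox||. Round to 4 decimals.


Step 1: Compute ||x||.
||x|| = 8.9071
Step 2: Compute scaling factor.
scale = max(0, 1 - 2.43/8.9071) = 0.7272
Step 3: prox(x) = [4.4294, -4.7259]
||prox(x)|| = 6.4771
Step 4: Proximal objective.
0.5*||prox-x||^2 = 2.9525
lambda*||prox|| = 15.7394
Total = 18.6919


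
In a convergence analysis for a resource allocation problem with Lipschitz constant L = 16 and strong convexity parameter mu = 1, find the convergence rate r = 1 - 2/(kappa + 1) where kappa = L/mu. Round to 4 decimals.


Step 1: Compute the condition number.
kappa = L/mu = 16/1 = 16.0
Step 2: Compute the convergence rate.
r = 1 - 2/(kappa + 1) = 1 - 2*mu/(L + mu) = (L - mu)/(L + mu) = 15/17 = 0.8824


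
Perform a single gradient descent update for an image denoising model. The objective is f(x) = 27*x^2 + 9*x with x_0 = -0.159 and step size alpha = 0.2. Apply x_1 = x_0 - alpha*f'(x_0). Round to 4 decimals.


We compute the gradient at x_0 and apply the update.
f'(x) = 54*x + 9
f'(-0.159) = 54*-0.159 + 9 = 0.414
x_1 = -0.159 - 0.2*0.414 = -0.2418


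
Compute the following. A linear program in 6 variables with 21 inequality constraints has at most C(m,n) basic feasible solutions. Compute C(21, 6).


Each vertex corresponds to some choice of n active constraints out of m, so the number of vertices is at most C(m, n) = m! / (n!(m-n)!).
m = 21, n = 6
Numerator: 21 * 20 * 19 * 18 * 17 * 16
Denominator: 6! = 720
C(21, 6) = 54264


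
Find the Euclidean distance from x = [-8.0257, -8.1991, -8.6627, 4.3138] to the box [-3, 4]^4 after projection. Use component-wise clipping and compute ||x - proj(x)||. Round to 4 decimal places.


Project each component onto [-3, 4].
clip(-8.0257) = -3.0, clip(-8.1991) = -3.0, clip(-8.6627) = -3.0, clip(4.3138) = 4.0
Projection = [-3.0, -3.0, -3.0, 4.0]
Squared diffs: [25.2577, 27.0306, 32.0662, 0.0985]
Distance = sqrt(84.453) = 9.1898


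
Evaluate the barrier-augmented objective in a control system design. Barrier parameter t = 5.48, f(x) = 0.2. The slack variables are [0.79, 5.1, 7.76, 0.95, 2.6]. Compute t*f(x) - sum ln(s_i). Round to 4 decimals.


Step 1: Compute log-barrier.
ln values: [-0.2357, 1.6292, 2.049, -0.0513, 0.9555]
phi = -(-0.2357 + 1.6292 + 2.049 - 0.0513 + 0.9555) = -4.3467
Step 2: Compute augmented objective.
t*f(x) = 5.48*0.2 = 1.096
Total = 1.096 - 4.3467 = -3.2507


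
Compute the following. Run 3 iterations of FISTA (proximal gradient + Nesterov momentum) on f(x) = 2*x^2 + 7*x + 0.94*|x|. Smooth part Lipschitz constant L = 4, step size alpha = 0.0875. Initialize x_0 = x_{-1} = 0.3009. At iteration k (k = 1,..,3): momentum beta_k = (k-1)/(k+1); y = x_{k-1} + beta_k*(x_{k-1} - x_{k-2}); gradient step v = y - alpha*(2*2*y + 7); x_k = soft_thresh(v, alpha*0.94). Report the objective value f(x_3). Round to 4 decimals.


FISTA on f(x) = 2*x^2 + 7*x + 0.94*|x|
L = 4, alpha = 0.0875
Iteration 1: beta = 0.0, y = 0.3009 + 0.0*(0.3009 - 0.3009) = 0.3009
  grad(y) = 8.2036, v = y - alpha*grad = -0.4169
  prox(v) = soft_thresh(-0.4169, 0.0823) = -0.3347
Iteration 2: beta = 0.3333, y = -0.3347 + 0.3333*(-0.3347 - 0.3009) = -0.5465
  grad(y) = 4.8139, v = y - alpha*grad = -0.9677
  prox(v) = soft_thresh(-0.9677, 0.0823) = -0.8855
Iteration 3: beta = 0.5, y = -0.8855 + 0.5*(-0.8855 + 0.3347) = -1.1609
  grad(y) = 2.3564, v = y - alpha*grad = -1.3671
  prox(v) = soft_thresh(-1.3671, 0.0823) = -1.2848
f(x_3) = 2*(-1.2848)^2 + 7*(-1.2848) + 0.94*|-1.2848| = -4.4845


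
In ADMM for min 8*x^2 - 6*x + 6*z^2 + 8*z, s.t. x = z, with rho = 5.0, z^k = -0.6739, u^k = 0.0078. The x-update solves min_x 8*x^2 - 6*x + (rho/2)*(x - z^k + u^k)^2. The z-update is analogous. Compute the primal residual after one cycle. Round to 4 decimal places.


ADMM iteration with rho = 5.0, z^k = -0.6739, u^k = 0.0078
Step 1: x-update.
Minimize 8*x^2 - 6*x + (5.0/2)*(x + 0.6739 + 0.0078)^2
FOC: (2*8 + 5.0)*x = 6 + 5.0*(-0.6739 - 0.0078)
x^{k+1} = 0.1234
Step 2: z-update.
Minimize 6*z^2 + 8*z + (5.0/2)*(0.1234 - z + 0.0078)^2
FOC: (2*6 + 5.0)*z = -8 + 5.0*(0.1234 + 0.0078)
z^{k+1} = -0.432
Step 3: u-update.
u^{k+1} = 0.0078 + 0.1234 + 0.432 = 0.5632
Step 4: Primal residual = |0.1234 + 0.432| = 0.5554


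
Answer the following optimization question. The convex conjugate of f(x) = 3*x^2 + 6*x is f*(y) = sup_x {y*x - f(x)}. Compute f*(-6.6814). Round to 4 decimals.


f*(y) = sup_x {y*x - a*x^2 - b*x} = sup_x {(y-b)*x - a*x^2}
FOC: (y - b) - 2a*x = 0 => x* = (y - b)/(2a)
x* = (-6.6814 - 6)/(2*3) = -2.1136
f*(-6.6814) = (y-b)^2/(4a) = (-6.6814 - 6)^2/(4*3)
= 160.8179/12 = 13.4015


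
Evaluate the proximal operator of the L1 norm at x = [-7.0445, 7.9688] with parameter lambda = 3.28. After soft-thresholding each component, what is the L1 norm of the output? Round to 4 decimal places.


Soft-thresholding with lambda = 3.28:
prox(-7.0445) = sign(-7.0445)*max(|-7.0445| - 3.28, 0) = -3.7645
prox(7.9688) = sign(7.9688)*max(|7.9688| - 3.28, 0) = 4.6888
prox(x) = [-3.7645, 4.6888]
||prox(x)||_1 = 3.7645 + 4.6888 = 8.4533


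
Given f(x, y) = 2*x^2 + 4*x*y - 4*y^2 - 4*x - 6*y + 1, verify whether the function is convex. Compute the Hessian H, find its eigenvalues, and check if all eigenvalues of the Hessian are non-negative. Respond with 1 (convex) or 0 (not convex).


The Hessian of f(x,y) = 2*x^2 + 4*x*y - 4*y^2 - 4*x - 6*y + 1 is:
H = [[4, 4], [4, -8]]
Trace = 4 - 8 = -4
Determinant = 4*-8 - (4)^2 = -48
Discriminant = (-4)^2 - 4*-48 = 208.0
Eigenvalues: lambda_1 = -9.2111, lambda_2 = 5.2111
The function is not convex.

0


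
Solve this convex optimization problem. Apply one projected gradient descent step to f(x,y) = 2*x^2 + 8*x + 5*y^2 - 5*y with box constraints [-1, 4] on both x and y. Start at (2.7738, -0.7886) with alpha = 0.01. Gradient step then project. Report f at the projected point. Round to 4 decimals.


Step 1: Compute gradient at (2.7738, -0.7886).
grad_x = 2*2*2.7738 + 8 = 19.0952
grad_y = 2*5*-0.7886 - 5 = -12.886
Step 2: Gradient step.
x_raw = 2.7738 - 0.01*19.0952 = 2.5828
y_raw = -0.7886 - 0.01*-12.886 = -0.6597
Step 3: Project onto [-1, 4].
x_proj = clip(2.5828) = 2.5828
y_proj = clip(-0.6597) = -0.6597
Step 4: Evaluate f.
f(2.5828, -0.6597) = 39.48


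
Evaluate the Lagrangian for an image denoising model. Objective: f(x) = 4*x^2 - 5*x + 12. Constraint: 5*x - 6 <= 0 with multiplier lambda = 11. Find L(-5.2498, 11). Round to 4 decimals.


Step 1: Evaluate f(x).
f(-5.2498) = 4*(-5.2498)^2 - 5*(-5.2498) + 12 = 148.4906
Step 2: Evaluate g(x).
g(-5.2498) = 5*-5.2498 - 6 = -32.249
Step 3: Compute Lagrangian.
L = 148.4906 + 11*-32.249 = -206.2484


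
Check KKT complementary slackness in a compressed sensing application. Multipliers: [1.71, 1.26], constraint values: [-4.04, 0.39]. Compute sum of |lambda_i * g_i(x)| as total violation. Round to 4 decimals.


KKT complementary slackness check:
lambda_1 * g_1 = 1.71 * -4.04 = -6.9084
lambda_2 * g_2 = 1.26 * 0.39 = 0.4914
Total violation = 6.9084 + 0.4914 = 7.3998


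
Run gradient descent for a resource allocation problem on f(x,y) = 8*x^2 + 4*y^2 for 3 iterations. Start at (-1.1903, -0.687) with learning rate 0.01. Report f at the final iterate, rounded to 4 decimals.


Gradient descent on f(x,y) = 8*x^2 + 4*y^2.
Starting point: (-1.1903, -0.687), alpha = 0.01
Step 1: grad_x = 2*8*-1.1903 = -19.0448, grad_y = 2*4*-0.687 = -5.496
  x_1 = -1.1903 - 0.01*-19.0448 = -0.9999
  y_1 = -0.687 - 0.01*-5.496 = -0.632
Step 2: grad_x = 2*8*-0.9999 = -15.9976, grad_y = 2*4*-0.632 = -5.0563
  x_2 = -0.9999 - 0.01*-15.9976 = -0.8399
  y_2 = -0.632 - 0.01*-5.0563 = -0.5815
Step 3: grad_x = 2*8*-0.8399 = -13.438, grad_y = 2*4*-0.5815 = -4.6518
  x_3 = -0.8399 - 0.01*-13.438 = -0.7055
  y_3 = -0.5815 - 0.01*-4.6518 = -0.535
f(-0.7055, -0.535) = 8*(-0.7055)^2 + 4*(-0.535)^2 = 5.1265


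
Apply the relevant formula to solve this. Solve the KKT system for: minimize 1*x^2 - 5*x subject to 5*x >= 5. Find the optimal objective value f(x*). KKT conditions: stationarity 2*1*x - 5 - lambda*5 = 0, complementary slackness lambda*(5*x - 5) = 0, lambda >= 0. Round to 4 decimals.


Step 1: Try lambda = 0 (constraint inactive).
Stationarity: 2*1*x - 5 = 0
x* = 5/(2*1) = 2.5
Check constraint: 5*2.5 = 12.5 >= 5 -- satisfied.
Step 2: Compute optimal value.
f(x*) = 1*2.5^2 - 5*2.5 = -6.25


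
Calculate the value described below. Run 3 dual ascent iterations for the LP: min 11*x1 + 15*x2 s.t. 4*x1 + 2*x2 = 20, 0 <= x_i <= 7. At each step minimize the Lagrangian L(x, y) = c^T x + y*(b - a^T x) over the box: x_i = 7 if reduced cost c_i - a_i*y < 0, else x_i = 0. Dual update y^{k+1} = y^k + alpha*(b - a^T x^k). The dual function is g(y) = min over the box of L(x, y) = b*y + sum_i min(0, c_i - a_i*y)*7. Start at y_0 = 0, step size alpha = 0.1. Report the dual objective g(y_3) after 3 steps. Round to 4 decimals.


Dual ascent for LP: min 11*x1 + 15*x2, 4*x1 + 2*x2 = 20, 0 <= x_i <= 7
Step 1: y^k = 0.0, reduced costs: (11.0, 15.0)
  x^k = (0.0, 0.0), subgradient = b - a^T x = 20.0
  y^{k+1} = 0.0 + 0.1*20.0 = 2.0
Step 2: y^k = 2.0, reduced costs: (3.0, 11.0)
  x^k = (0.0, 0.0), subgradient = b - a^T x = 20.0
  y^{k+1} = 2.0 + 0.1*20.0 = 4.0
Step 3: y^k = 4.0, reduced costs: (-5.0, 7.0)
  x^k = (7.0, 0.0), subgradient = b - a^T x = -8.0
  y^{k+1} = 4.0 + 0.1*-8.0 = 3.2
Dual objective at y_3 = 3.2: reduced costs (-1.8, 8.6), box minimizer x = (7.0, 0.0)
g(y_3) = b*y + (c1 - a1*y)*x1 + (c2 - a2*y)*x2 = 20*3.2 + (-1.8)*7.0 + 8.6*0.0 = 64.0 - 12.6 + 0.0 = 51.4


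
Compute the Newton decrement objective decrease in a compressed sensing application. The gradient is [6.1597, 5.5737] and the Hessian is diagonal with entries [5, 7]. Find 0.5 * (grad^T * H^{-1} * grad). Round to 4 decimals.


Step 1: H is diagonal, so H^(-1) * g = [1.2319, 0.7962].
Step 2: g^T H^(-1) g = sum_i g_i^2 / H_ii
  = (6.1597)^2/5 + (5.5737)^2/7
  = 7.5884 + 4.438 = 12.0264
Step 3: Objective decrease = 0.5 * g^T H^(-1) g = 6.0132


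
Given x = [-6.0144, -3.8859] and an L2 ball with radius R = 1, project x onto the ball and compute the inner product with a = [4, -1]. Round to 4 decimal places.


Step 1: Compute ||x|| (intermediates to 6 decimals).
||x|| = sqrt((-6.0144)^2 + (-3.8859)^2) = 7.160533
Step 2: Project.
Since ||x|| > R, scale = R/||x|| = 1/7.160533 = 0.139654, proj(x) = scale * x
proj(x) = [-0.839935, -0.542681]
Step 3: Dot product.
a^T * proj(x) = 4*(-0.839935) - 1*(-0.542681) = -2.8171


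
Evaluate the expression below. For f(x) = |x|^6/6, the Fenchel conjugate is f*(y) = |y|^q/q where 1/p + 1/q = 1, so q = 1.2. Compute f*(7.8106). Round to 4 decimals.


The conjugate exponent q satisfies 1/p + 1/q = 1.
p = 6, so q = 6/(6 - 1) = 1.2
|y|^q = 7.8106^1.2 = 11.7821
f*(7.8106) = 11.7821 / 1.2 = 9.8184


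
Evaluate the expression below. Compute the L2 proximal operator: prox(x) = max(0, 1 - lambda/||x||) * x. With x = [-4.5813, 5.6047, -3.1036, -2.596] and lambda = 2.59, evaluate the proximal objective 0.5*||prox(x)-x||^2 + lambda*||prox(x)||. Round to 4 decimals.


Step 1: Compute ||x||.
||x|| = 8.2929
Step 2: Compute scaling factor.
scale = max(0, 1 - 2.59/8.2929) = 0.6877
Step 3: prox(x) = [-3.1505, 3.8543, -2.1343, -1.7852]
||prox(x)|| = 5.7029
Step 4: Proximal objective.
0.5*||prox-x||^2 = 3.3541
lambda*||prox|| = 14.7705
Total = 18.1246


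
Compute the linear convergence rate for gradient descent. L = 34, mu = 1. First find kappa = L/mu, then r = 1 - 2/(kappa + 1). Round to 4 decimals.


Step 1: Compute the condition number.
kappa = L/mu = 34/1 = 34.0
Step 2: Compute the convergence rate.
r = 1 - 2/(kappa + 1) = 1 - 2*mu/(L + mu) = (L - mu)/(L + mu) = 33/35 = 0.9429


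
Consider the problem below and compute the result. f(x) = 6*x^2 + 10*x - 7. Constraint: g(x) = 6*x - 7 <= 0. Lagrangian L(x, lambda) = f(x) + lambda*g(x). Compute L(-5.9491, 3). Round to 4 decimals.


Step 1: Evaluate f(x).
f(-5.9491) = 6*(-5.9491)^2 + 10*(-5.9491) - 7 = 145.8597
Step 2: Evaluate g(x).
g(-5.9491) = 6*-5.9491 - 7 = -42.6946
Step 3: Compute Lagrangian.
L = 145.8597 + 3*-42.6946 = 17.7759


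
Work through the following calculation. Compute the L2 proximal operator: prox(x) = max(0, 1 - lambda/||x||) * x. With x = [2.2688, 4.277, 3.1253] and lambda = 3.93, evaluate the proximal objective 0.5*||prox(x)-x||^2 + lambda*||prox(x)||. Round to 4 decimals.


Step 1: Compute ||x||.
||x|| = 5.7626
Step 2: Compute scaling factor.
scale = max(0, 1 - 3.93/5.7626) = 0.318
Step 3: prox(x) = [0.7215, 1.3602, 0.9939]
||prox(x)|| = 1.8326
Step 4: Proximal objective.
0.5*||prox-x||^2 = 7.7225
lambda*||prox|| = 7.2021
Total = 14.9246


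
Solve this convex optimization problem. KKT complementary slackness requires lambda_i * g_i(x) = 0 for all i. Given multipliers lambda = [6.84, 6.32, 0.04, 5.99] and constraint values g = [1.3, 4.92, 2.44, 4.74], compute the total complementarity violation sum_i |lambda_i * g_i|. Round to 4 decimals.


KKT complementary slackness check:
lambda_1 * g_1 = 6.84 * 1.3 = 8.892
lambda_2 * g_2 = 6.32 * 4.92 = 31.0944
lambda_3 * g_3 = 0.04 * 2.44 = 0.0976
lambda_4 * g_4 = 5.99 * 4.74 = 28.3926
Total violation = 8.892 + 31.0944 + 0.0976 + 28.3926 = 68.4766


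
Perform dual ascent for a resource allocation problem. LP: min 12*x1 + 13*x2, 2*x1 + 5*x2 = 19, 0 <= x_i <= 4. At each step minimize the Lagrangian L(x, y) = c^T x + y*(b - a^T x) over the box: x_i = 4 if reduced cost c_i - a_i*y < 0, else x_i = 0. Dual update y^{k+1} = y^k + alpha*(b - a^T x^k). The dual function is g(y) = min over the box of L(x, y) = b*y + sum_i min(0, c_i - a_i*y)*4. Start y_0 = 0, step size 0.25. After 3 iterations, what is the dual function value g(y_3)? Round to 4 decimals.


Dual ascent for LP: min 12*x1 + 13*x2, 2*x1 + 5*x2 = 19, 0 <= x_i <= 4
Step 1: y^k = 0.0, reduced costs: (12.0, 13.0)
  x^k = (0.0, 0.0), subgradient = b - a^T x = 19.0
  y^{k+1} = 0.0 + 0.25*19.0 = 4.75
Step 2: y^k = 4.75, reduced costs: (2.5, -10.75)
  x^k = (0.0, 4.0), subgradient = b - a^T x = -1.0
  y^{k+1} = 4.75 + 0.25*-1.0 = 4.5
Step 3: y^k = 4.5, reduced costs: (3.0, -9.5)
  x^k = (0.0, 4.0), subgradient = b - a^T x = -1.0
  y^{k+1} = 4.5 + 0.25*-1.0 = 4.25
Dual objective at y_3 = 4.25: reduced costs (3.5, -8.25), box minimizer x = (0.0, 4.0)
g(y_3) = b*y + (c1 - a1*y)*x1 + (c2 - a2*y)*x2 = 19*4.25 + 3.5*0.0 + (-8.25)*4.0 = 80.75 + 0.0 - 33.0 = 47.75


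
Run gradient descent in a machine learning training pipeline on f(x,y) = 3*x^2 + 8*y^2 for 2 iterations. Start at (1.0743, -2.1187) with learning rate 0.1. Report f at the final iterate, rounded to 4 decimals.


Gradient descent on f(x,y) = 3*x^2 + 8*y^2.
Starting point: (1.0743, -2.1187), alpha = 0.1
Step 1: grad_x = 2*3*1.0743 = 6.4458, grad_y = 2*8*-2.1187 = -33.8992
  x_1 = 1.0743 - 0.1*6.4458 = 0.4297
  y_1 = -2.1187 - 0.1*-33.8992 = 1.2712
Step 2: grad_x = 2*3*0.4297 = 2.5783, grad_y = 2*8*1.2712 = 20.3395
  x_2 = 0.4297 - 0.1*2.5783 = 0.1719
  y_2 = 1.2712 - 0.1*20.3395 = -0.7627
f(0.1719, -0.7627) = 3*0.1719^2 + 8*(-0.7627)^2 = 4.7427


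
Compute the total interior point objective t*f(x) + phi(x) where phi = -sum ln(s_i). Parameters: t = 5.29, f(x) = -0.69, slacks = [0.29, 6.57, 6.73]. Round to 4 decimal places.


Step 1: Compute log-barrier.
ln values: [-1.2379, 1.8825, 1.9066]
phi = -(-1.2379 + 1.8825 + 1.9066) = -2.5512
Step 2: Compute augmented objective.
t*f(x) = 5.29*-0.69 = -3.6501
Total = -3.6501 - 2.5512 = -6.2013


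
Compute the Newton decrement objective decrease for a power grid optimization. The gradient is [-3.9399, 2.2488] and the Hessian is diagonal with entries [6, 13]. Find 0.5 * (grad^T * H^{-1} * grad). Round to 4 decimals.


Step 1: H is diagonal, so H^(-1) * g = [-0.6567, 0.173].
Step 2: g^T H^(-1) g = sum_i g_i^2 / H_ii
  = (-3.9399)^2/6 + (2.2488)^2/13
  = 2.5871 + 0.389 = 2.9761
Step 3: Objective decrease = 0.5 * g^T H^(-1) g = 1.4881


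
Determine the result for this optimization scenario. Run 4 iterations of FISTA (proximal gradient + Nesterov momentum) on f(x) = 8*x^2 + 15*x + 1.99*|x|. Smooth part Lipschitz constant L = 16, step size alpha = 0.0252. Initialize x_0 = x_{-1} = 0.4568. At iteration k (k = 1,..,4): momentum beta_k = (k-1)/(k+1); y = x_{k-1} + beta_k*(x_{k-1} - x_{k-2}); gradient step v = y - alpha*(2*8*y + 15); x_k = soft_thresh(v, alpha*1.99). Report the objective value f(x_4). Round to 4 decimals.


FISTA on f(x) = 8*x^2 + 15*x + 1.99*|x|
L = 16, alpha = 0.0252
Iteration 1: beta = 0.0, y = 0.4568 + 0.0*(0.4568 - 0.4568) = 0.4568
  grad(y) = 22.3088, v = y - alpha*grad = -0.1054
  prox(v) = soft_thresh(-0.1054, 0.0501) = -0.0552
Iteration 2: beta = 0.3333, y = -0.0552 + 0.3333*(-0.0552 - 0.4568) = -0.2259
  grad(y) = 11.3854, v = y - alpha*grad = -0.5128
  prox(v) = soft_thresh(-0.5128, 0.0501) = -0.4627
Iteration 3: beta = 0.5, y = -0.4627 + 0.5*(-0.4627 + 0.0552) = -0.6664
  grad(y) = 4.3376, v = y - alpha*grad = -0.7757
  prox(v) = soft_thresh(-0.7757, 0.0501) = -0.7256
Iteration 4: beta = 0.6, y = -0.7256 + 0.6*(-0.7256 + 0.4627) = -0.8833
  grad(y) = 0.8674, v = y - alpha*grad = -0.9051
  prox(v) = soft_thresh(-0.9051, 0.0501) = -0.855
f(x_4) = 8*(-0.855)^2 + 15*(-0.855) + 1.99*|-0.855| = -5.2754


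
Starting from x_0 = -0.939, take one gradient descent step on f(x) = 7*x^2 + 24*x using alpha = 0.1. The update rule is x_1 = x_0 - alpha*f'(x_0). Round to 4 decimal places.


We compute the gradient at x_0 and apply the update.
f'(x) = 14*x + 24
f'(-0.939) = 14*-0.939 + 24 = 10.854
x_1 = -0.939 - 0.1*10.854 = -2.0244


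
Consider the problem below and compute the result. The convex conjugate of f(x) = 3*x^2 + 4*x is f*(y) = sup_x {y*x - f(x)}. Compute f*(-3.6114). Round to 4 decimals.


f*(y) = sup_x {y*x - a*x^2 - b*x} = sup_x {(y-b)*x - a*x^2}
FOC: (y - b) - 2a*x = 0 => x* = (y - b)/(2a)
x* = (-3.6114 - 4)/(2*3) = -1.2686
f*(-3.6114) = (y-b)^2/(4a) = (-3.6114 - 4)^2/(4*3)
= 57.9334/12 = 4.8278


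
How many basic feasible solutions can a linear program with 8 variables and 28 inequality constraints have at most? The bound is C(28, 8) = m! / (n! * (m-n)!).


Each vertex corresponds to some choice of n active constraints out of m, so the number of vertices is at most C(m, n) = m! / (n!(m-n)!).
m = 28, n = 8
Numerator: 28 * 27 * 26 * 25 * 24 * 23 * 22 * 21
Denominator: 8! = 40320
C(28, 8) = 3108105


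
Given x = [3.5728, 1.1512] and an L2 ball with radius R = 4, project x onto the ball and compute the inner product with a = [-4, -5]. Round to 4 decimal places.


Step 1: Compute ||x|| (intermediates to 6 decimals).
||x|| = sqrt(3.5728^2 + 1.1512^2) = 3.753686
Step 2: Project.
Since ||x|| <= R, proj = x (no scaling needed).
proj(x) = [3.5728, 1.1512]
Step 3: Dot product.
a^T * proj(x) = -4*3.5728 - 5*1.1512 = -20.0472


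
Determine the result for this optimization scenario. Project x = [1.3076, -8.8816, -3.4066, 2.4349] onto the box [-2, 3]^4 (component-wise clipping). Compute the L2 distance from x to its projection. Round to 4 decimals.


Project each component onto [-2, 3].
clip(1.3076) = 1.3076, clip(-8.8816) = -2.0, clip(-3.4066) = -2.0, clip(2.4349) = 2.4349
Projection = [1.3076, -2.0, -2.0, 2.4349]
Squared diffs: [0.0, 47.3564, 1.9785, 0.0]
Distance = sqrt(49.3349) = 7.0239


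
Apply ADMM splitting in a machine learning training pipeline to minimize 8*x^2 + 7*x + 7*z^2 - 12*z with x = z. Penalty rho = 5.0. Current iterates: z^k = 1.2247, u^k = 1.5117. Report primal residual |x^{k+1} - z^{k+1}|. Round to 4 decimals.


ADMM iteration with rho = 5.0, z^k = 1.2247, u^k = 1.5117
Step 1: x-update.
Minimize 8*x^2 + 7*x + (5.0/2)*(x - 1.2247 + 1.5117)^2
FOC: (2*8 + 5.0)*x = -7 + 5.0*(1.2247 - 1.5117)
x^{k+1} = -0.4017
Step 2: z-update.
Minimize 7*z^2 - 12*z + (5.0/2)*(-0.4017 - z + 1.5117)^2
FOC: (2*7 + 5.0)*z = 12 + 5.0*(-0.4017 + 1.5117)
z^{k+1} = 0.9237
Step 3: u-update.
u^{k+1} = 1.5117 - 0.4017 - 0.9237 = 0.1863
Step 4: Primal residual = |-0.4017 - 0.9237| = 1.3254


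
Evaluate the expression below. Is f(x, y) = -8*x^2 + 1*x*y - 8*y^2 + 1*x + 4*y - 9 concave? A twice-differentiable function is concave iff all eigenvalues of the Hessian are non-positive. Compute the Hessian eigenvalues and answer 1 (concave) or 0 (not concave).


The Hessian of f(x,y) = -8*x^2 + 1*x*y - 8*y^2 + 1*x + 4*y - 9 is:
H = [[-16, 1], [1, -16]]
Trace = -16 - 16 = -32
Determinant = -16*-16 - (1)^2 = 255
Discriminant = (-32)^2 - 4*255 = 4.0
Eigenvalues: lambda_1 = -17.0, lambda_2 = -15.0
The function is concave.

1


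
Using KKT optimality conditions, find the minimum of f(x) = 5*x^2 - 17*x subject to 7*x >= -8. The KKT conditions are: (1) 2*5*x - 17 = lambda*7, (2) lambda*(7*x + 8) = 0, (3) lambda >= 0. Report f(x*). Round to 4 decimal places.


Step 1: Try lambda = 0 (constraint inactive).
Stationarity: 2*5*x - 17 = 0
x* = 17/(2*5) = 1.7
Check constraint: 7*1.7 = 11.9 >= -8 -- satisfied.
Step 2: Compute optimal value.
f(x*) = 5*1.7^2 - 17*1.7 = -14.45


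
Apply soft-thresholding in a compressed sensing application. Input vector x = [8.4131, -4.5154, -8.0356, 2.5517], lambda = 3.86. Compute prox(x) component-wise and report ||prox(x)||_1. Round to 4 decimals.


Soft-thresholding with lambda = 3.86:
prox(8.4131) = sign(8.4131)*max(|8.4131| - 3.86, 0) = 4.5531
prox(-4.5154) = sign(-4.5154)*max(|-4.5154| - 3.86, 0) = -0.6554
prox(-8.0356) = sign(-8.0356)*max(|-8.0356| - 3.86, 0) = -4.1756
prox(2.5517) = sign(2.5517)*max(|2.5517| - 3.86, 0) = 0.0
prox(x) = [4.5531, -0.6554, -4.1756, 0.0]
||prox(x)||_1 = 4.5531 + 0.6554 + 4.1756 + 0.0 = 9.3841


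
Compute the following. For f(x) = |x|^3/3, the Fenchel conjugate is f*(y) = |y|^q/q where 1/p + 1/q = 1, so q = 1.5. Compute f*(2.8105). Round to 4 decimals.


The conjugate exponent q satisfies 1/p + 1/q = 1.
p = 3, so q = 3/(3 - 1) = 1.5
|y|^q = 2.8105^1.5 = 4.7117
f*(2.8105) = 4.7117 / 1.5 = 3.1411


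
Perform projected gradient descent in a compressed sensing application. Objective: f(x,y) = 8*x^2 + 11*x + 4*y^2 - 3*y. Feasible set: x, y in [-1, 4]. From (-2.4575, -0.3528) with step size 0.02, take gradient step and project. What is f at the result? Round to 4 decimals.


Step 1: Compute gradient at (-2.4575, -0.3528).
grad_x = 2*8*-2.4575 + 11 = -28.32
grad_y = 2*4*-0.3528 - 3 = -5.8224
Step 2: Gradient step.
x_raw = -2.4575 - 0.02*-28.32 = -1.8911
y_raw = -0.3528 - 0.02*-5.8224 = -0.2364
Step 3: Project onto [-1, 4].
x_proj = clip(-1.8911) = -1.0
y_proj = clip(-0.2364) = -0.2364
Step 4: Evaluate f.
f(-1.0, -0.2364) = -2.0675


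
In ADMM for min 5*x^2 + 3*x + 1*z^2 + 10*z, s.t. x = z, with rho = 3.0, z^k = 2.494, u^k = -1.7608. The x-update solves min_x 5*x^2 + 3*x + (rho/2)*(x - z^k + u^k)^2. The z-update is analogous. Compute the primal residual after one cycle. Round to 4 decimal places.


ADMM iteration with rho = 3.0, z^k = 2.494, u^k = -1.7608
Step 1: x-update.
Minimize 5*x^2 + 3*x + (3.0/2)*(x - 2.494 - 1.7608)^2
FOC: (2*5 + 3.0)*x = -3 + 3.0*(2.494 + 1.7608)
x^{k+1} = 0.7511
Step 2: z-update.
Minimize 1*z^2 + 10*z + (3.0/2)*(0.7511 - z - 1.7608)^2
FOC: (2*1 + 3.0)*z = -10 + 3.0*(0.7511 - 1.7608)
z^{k+1} = -2.6058
Step 3: u-update.
u^{k+1} = -1.7608 + 0.7511 + 2.6058 = 1.5961
Step 4: Primal residual = |0.7511 + 2.6058| = 3.3569


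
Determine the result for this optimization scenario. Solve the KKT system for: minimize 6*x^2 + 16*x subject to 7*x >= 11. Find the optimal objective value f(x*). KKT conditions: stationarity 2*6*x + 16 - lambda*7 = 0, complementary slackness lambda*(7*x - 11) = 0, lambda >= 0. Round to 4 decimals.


Step 1: Try lambda = 0 (constraint inactive).
x_unc = -16/(2*6) = -1.3333
Check: 7*-1.3333 = -9.3331 < 11 -- violated!
Step 2: Constraint must be active: 7*x = 11
x* = 11/7 = 1.5714 (rounded; the exact value 11/7 is used below)
lambda = (2*6*(11/7) + 16)/7 = 4.9796
Step 3: Compute optimal value.
f(x*) = 6*(11/7)^2 + 16*(11/7) = 39.9592


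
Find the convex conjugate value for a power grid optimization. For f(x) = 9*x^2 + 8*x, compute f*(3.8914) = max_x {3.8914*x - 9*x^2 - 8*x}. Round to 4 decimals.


f*(y) = sup_x {y*x - a*x^2 - b*x} = sup_x {(y-b)*x - a*x^2}
FOC: (y - b) - 2a*x = 0 => x* = (y - b)/(2a)
x* = (3.8914 - 8)/(2*9) = -0.2283
f*(3.8914) = (y-b)^2/(4a) = (3.8914 - 8)^2/(4*9)
= 16.8806/36 = 0.4689


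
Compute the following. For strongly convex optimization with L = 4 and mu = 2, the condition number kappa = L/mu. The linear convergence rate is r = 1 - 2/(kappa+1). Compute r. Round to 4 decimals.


Step 1: Compute the condition number.
kappa = L/mu = 4/2 = 2.0
Step 2: Compute the convergence rate.
r = 1 - 2/(kappa + 1) = 1 - 2*mu/(L + mu) = (L - mu)/(L + mu) = 2/6 = 0.3333


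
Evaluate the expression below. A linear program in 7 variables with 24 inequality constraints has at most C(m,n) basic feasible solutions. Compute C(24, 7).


Each vertex corresponds to some choice of n active constraints out of m, so the number of vertices is at most C(m, n) = m! / (n!(m-n)!).
m = 24, n = 7
Numerator: 24 * 23 * 22 * 21 * 20 * 19 * 18
Denominator: 7! = 5040
C(24, 7) = 346104


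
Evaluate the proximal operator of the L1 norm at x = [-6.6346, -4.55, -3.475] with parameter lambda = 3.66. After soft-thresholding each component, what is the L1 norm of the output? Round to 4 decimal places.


Soft-thresholding with lambda = 3.66:
prox(-6.6346) = sign(-6.6346)*max(|-6.6346| - 3.66, 0) = -2.9746
prox(-4.55) = sign(-4.55)*max(|-4.55| - 3.66, 0) = -0.89
prox(-3.475) = sign(-3.475)*max(|-3.475| - 3.66, 0) = 0.0
prox(x) = [-2.9746, -0.89, 0.0]
||prox(x)||_1 = 2.9746 + 0.89 + 0.0 = 3.8646


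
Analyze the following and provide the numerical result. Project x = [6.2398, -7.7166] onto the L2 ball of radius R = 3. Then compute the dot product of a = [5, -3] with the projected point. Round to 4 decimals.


Step 1: Compute ||x|| (intermediates to 6 decimals).
||x|| = sqrt(6.2398^2 + (-7.7166)^2) = 9.92376
Step 2: Project.
Since ||x|| > R, scale = R/||x|| = 3/9.92376 = 0.302305, proj(x) = scale * x
proj(x) = [1.886323, -2.332767]
Step 3: Dot product.
a^T * proj(x) = 5*1.886323 - 3*(-2.332767) = 16.4299


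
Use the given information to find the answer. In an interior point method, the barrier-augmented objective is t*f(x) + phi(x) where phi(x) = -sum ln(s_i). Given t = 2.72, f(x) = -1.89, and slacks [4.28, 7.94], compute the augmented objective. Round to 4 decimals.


Step 1: Compute log-barrier.
ln values: [1.454, 2.0719]
phi = -(1.454 + 2.0719) = -3.5259
Step 2: Compute augmented objective.
t*f(x) = 2.72*-1.89 = -5.1408
Total = -5.1408 - 3.5259 = -8.6667


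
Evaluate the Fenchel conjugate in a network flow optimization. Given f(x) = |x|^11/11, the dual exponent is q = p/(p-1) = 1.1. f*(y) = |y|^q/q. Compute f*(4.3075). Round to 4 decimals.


The conjugate exponent q satisfies 1/p + 1/q = 1.
p = 11, so q = 11/(11 - 1) = 1.1
|y|^q = 4.3075^1.1 = 4.9848
f*(4.3075) = 4.9848 / 1.1 = 4.5316


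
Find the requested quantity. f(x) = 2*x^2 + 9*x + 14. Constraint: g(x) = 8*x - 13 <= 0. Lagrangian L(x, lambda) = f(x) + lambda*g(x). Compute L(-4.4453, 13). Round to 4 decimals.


Step 1: Evaluate f(x).
f(-4.4453) = 2*(-4.4453)^2 + 9*(-4.4453) + 14 = 13.5137
Step 2: Evaluate g(x).
g(-4.4453) = 8*-4.4453 - 13 = -48.5624
Step 3: Compute Lagrangian.
L = 13.5137 + 13*-48.5624 = -617.7975


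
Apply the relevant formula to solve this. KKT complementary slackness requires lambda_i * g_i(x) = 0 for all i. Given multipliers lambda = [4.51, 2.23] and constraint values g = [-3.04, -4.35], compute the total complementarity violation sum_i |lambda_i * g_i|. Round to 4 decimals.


KKT complementary slackness check:
lambda_1 * g_1 = 4.51 * -3.04 = -13.7104
lambda_2 * g_2 = 2.23 * -4.35 = -9.7005
Total violation = 13.7104 + 9.7005 = 23.4109


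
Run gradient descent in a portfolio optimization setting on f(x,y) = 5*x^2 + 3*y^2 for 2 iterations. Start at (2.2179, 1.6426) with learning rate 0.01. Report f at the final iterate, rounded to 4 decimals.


Gradient descent on f(x,y) = 5*x^2 + 3*y^2.
Starting point: (2.2179, 1.6426), alpha = 0.01
Step 1: grad_x = 2*5*2.2179 = 22.179, grad_y = 2*3*1.6426 = 9.8556
  x_1 = 2.2179 - 0.01*22.179 = 1.9961
  y_1 = 1.6426 - 0.01*9.8556 = 1.544
Step 2: grad_x = 2*5*1.9961 = 19.9611, grad_y = 2*3*1.544 = 9.2643
  x_2 = 1.9961 - 0.01*19.9611 = 1.7965
  y_2 = 1.544 - 0.01*9.2643 = 1.4514
f(1.7965, 1.4514) = 5*1.7965^2 + 3*1.4514^2 = 22.4567


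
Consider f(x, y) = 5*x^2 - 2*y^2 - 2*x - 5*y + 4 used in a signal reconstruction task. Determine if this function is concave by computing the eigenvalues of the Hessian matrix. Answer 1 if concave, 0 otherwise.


The Hessian of f(x,y) = 5*x^2 - 2*y^2 - 2*x - 5*y + 4 is:
H = [[10, 0], [0, -4]]
Trace = 10 - 4 = 6
Determinant = 10*-4 - (0)^2 = -40
Discriminant = (6)^2 - 4*-40 = 196.0
Eigenvalues: lambda_1 = -4.0, lambda_2 = 10.0
The function is not concave.

0


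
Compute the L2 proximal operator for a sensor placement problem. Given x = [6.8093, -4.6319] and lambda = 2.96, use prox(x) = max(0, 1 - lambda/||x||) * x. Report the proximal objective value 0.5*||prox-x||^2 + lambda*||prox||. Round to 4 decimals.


Step 1: Compute ||x||.
||x|| = 8.2354
Step 2: Compute scaling factor.
scale = max(0, 1 - 2.96/8.2354) = 0.6406
Step 3: prox(x) = [4.3619, -2.9671]
||prox(x)|| = 5.2754
Step 4: Proximal objective.
0.5*||prox-x||^2 = 4.3808
lambda*||prox|| = 15.6152
Total = 19.9958


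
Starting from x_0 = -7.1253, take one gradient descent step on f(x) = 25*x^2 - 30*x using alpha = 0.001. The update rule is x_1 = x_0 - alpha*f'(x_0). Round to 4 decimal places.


We compute the gradient at x_0 and apply the update.
f'(x) = 50*x - 30
f'(-7.1253) = 50*-7.1253 - 30 = -386.265
x_1 = -7.1253 - 0.001*-386.265 = -6.739


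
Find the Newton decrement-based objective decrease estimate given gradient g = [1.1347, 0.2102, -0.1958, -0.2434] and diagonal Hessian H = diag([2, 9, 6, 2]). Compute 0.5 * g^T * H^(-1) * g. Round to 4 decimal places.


Step 1: H is diagonal, so H^(-1) * g = [0.5674, 0.0234, -0.0326, -0.1217].
Step 2: g^T H^(-1) g = sum_i g_i^2 / H_ii
  = (1.1347)^2/2 + (0.2102)^2/9 + (-0.1958)^2/6 + (-0.2434)^2/2
  = 0.6438 + 0.0049 + 0.0064 + 0.0296 = 0.6847
Step 3: Objective decrease = 0.5 * g^T H^(-1) g = 0.3423


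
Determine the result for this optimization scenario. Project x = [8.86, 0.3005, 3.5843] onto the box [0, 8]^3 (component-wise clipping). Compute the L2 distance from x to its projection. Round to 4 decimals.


Project each component onto [0, 8].
clip(8.86) = 8.0, clip(0.3005) = 0.3005, clip(3.5843) = 3.5843
Projection = [8.0, 0.3005, 3.5843]
Squared diffs: [0.7396, 0.0, 0.0]
Distance = sqrt(0.7396) = 0.86


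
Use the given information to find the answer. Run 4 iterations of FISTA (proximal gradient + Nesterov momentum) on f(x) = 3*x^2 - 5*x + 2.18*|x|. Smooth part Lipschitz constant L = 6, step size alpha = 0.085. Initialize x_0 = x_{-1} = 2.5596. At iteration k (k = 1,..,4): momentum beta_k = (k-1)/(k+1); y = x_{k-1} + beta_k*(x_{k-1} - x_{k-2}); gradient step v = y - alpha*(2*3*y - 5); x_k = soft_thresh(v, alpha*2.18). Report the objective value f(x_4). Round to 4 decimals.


FISTA on f(x) = 3*x^2 - 5*x + 2.18*|x|
L = 6, alpha = 0.085
Iteration 1: beta = 0.0, y = 2.5596 + 0.0*(2.5596 - 2.5596) = 2.5596
  grad(y) = 10.3576, v = y - alpha*grad = 1.6792
  prox(v) = soft_thresh(1.6792, 0.1853) = 1.4939
Iteration 2: beta = 0.3333, y = 1.4939 + 0.3333*(1.4939 - 2.5596) = 1.1387
  grad(y) = 1.832, v = y - alpha*grad = 0.9829
  prox(v) = soft_thresh(0.9829, 0.1853) = 0.7976
Iteration 3: beta = 0.5, y = 0.7976 + 0.5*(0.7976 - 1.4939) = 0.4495
  grad(y) = -2.3029, v = y - alpha*grad = 0.6453
  prox(v) = soft_thresh(0.6453, 0.1853) = 0.46
Iteration 4: beta = 0.6, y = 0.46 + 0.6*(0.46 - 0.7976) = 0.2574
  grad(y) = -3.4559, v = y - alpha*grad = 0.5511
  prox(v) = soft_thresh(0.5511, 0.1853) = 0.3658
f(x_4) = 3*0.3658^2 - 5*0.3658 + 2.18*|0.3658| = -0.6301


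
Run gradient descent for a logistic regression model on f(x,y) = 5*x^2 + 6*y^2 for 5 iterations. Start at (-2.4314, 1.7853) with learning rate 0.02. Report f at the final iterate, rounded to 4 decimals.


Gradient descent on f(x,y) = 5*x^2 + 6*y^2.
Starting point: (-2.4314, 1.7853), alpha = 0.02
Step 1: grad_x = 2*5*-2.4314 = -24.314, grad_y = 2*6*1.7853 = 21.4236
  x_1 = -2.4314 - 0.02*-24.314 = -1.9451
  y_1 = 1.7853 - 0.02*21.4236 = 1.3568
Step 2: grad_x = 2*5*-1.9451 = -19.4512, grad_y = 2*6*1.3568 = 16.2819
  x_2 = -1.9451 - 0.02*-19.4512 = -1.5561
  y_2 = 1.3568 - 0.02*16.2819 = 1.0312
Step 3: grad_x = 2*5*-1.5561 = -15.561, grad_y = 2*6*1.0312 = 12.3743
  x_3 = -1.5561 - 0.02*-15.561 = -1.2449
  y_3 = 1.0312 - 0.02*12.3743 = 0.7837
Step 4: grad_x = 2*5*-1.2449 = -12.4488, grad_y = 2*6*0.7837 = 9.4044
  x_4 = -1.2449 - 0.02*-12.4488 = -0.9959
  y_4 = 0.7837 - 0.02*9.4044 = 0.5956
Step 5: grad_x = 2*5*-0.9959 = -9.959, grad_y = 2*6*0.5956 = 7.1474
  x_5 = -0.9959 - 0.02*-9.959 = -0.7967
  y_5 = 0.5956 - 0.02*7.1474 = 0.4527
f(-0.7967, 0.4527) = 5*(-0.7967)^2 + 6*0.4527^2 = 4.4033


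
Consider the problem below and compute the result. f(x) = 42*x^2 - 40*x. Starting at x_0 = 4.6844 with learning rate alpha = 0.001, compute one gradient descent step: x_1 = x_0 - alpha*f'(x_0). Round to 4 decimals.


We compute the gradient at x_0 and apply the update.
f'(x) = 84*x - 40
f'(4.6844) = 84*4.6844 - 40 = 353.4896
x_1 = 4.6844 - 0.001*353.4896 = 4.3309


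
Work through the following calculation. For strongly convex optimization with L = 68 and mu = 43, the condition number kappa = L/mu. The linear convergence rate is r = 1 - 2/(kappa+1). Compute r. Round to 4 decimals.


Step 1: Compute the condition number.
kappa = L/mu = 68/43 = 1.5814
Step 2: Compute the convergence rate.
r = 1 - 2/(kappa + 1) = 1 - 2*mu/(L + mu) = (L - mu)/(L + mu) = 25/111 = 0.2252


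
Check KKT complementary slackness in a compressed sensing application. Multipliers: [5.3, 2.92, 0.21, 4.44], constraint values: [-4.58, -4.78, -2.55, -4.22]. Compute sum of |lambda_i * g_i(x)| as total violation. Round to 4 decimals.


KKT complementary slackness check:
lambda_1 * g_1 = 5.3 * -4.58 = -24.274
lambda_2 * g_2 = 2.92 * -4.78 = -13.9576
lambda_3 * g_3 = 0.21 * -2.55 = -0.5355
lambda_4 * g_4 = 4.44 * -4.22 = -18.7368
Total violation = 24.274 + 13.9576 + 0.5355 + 18.7368 = 57.5039


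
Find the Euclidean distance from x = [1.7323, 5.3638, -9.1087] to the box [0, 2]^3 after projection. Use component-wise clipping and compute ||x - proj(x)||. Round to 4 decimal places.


Project each component onto [0, 2].
clip(1.7323) = 1.7323, clip(5.3638) = 2.0, clip(-9.1087) = 0.0
Projection = [1.7323, 2.0, 0.0]
Squared diffs: [0.0, 11.3152, 82.9684]
Distance = sqrt(94.2836) = 9.71


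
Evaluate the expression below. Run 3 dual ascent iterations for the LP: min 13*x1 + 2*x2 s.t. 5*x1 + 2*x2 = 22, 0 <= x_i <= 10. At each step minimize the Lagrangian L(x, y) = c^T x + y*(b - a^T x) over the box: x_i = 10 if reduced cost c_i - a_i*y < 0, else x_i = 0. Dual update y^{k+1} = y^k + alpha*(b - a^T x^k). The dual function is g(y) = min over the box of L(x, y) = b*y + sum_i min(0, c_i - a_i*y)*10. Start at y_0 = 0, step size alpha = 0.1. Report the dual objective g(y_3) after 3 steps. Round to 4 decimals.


Dual ascent for LP: min 13*x1 + 2*x2, 5*x1 + 2*x2 = 22, 0 <= x_i <= 10
Step 1: y^k = 0.0, reduced costs: (13.0, 2.0)
  x^k = (0.0, 0.0), subgradient = b - a^T x = 22.0
  y^{k+1} = 0.0 + 0.1*22.0 = 2.2
Step 2: y^k = 2.2, reduced costs: (2.0, -2.4)
  x^k = (0.0, 10.0), subgradient = b - a^T x = 2.0
  y^{k+1} = 2.2 + 0.1*2.0 = 2.4
Step 3: y^k = 2.4, reduced costs: (1.0, -2.8)
  x^k = (0.0, 10.0), subgradient = b - a^T x = 2.0
  y^{k+1} = 2.4 + 0.1*2.0 = 2.6
Dual objective at y_3 = 2.6: reduced costs (0.0, -3.2), box minimizer x = (0.0, 10.0)
g(y_3) = b*y + (c1 - a1*y)*x1 + (c2 - a2*y)*x2 = 22*2.6 + 0.0*0.0 + (-3.2)*10.0 = 57.2 + 0.0 - 32.0 = 25.2


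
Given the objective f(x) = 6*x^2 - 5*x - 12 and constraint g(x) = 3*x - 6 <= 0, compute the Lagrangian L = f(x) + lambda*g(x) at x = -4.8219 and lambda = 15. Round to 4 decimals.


Step 1: Evaluate f(x).
f(-4.8219) = 6*(-4.8219)^2 - 5*(-4.8219) - 12 = 151.6138
Step 2: Evaluate g(x).
g(-4.8219) = 3*-4.8219 - 6 = -20.4657
Step 3: Compute Lagrangian.
L = 151.6138 + 15*-20.4657 = -155.3717


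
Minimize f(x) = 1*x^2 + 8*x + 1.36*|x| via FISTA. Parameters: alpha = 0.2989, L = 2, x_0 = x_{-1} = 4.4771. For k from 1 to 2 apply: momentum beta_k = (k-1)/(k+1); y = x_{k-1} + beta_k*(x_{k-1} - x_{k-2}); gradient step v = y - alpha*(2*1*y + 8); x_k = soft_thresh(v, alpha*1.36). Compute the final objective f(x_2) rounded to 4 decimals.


FISTA on f(x) = 1*x^2 + 8*x + 1.36*|x|
L = 2, alpha = 0.2989
Iteration 1: beta = 0.0, y = 4.4771 + 0.0*(4.4771 - 4.4771) = 4.4771
  grad(y) = 16.9542, v = y - alpha*grad = -0.5905
  prox(v) = soft_thresh(-0.5905, 0.4065) = -0.184
Iteration 2: beta = 0.3333, y = -0.184 + 0.3333*(-0.184 - 4.4771) = -1.7377
  grad(y) = 4.5246, v = y - alpha*grad = -3.0901
  prox(v) = soft_thresh(-3.0901, 0.4065) = -2.6836
f(x_2) = 1*(-2.6836)^2 + 8*(-2.6836) + 1.36*|-2.6836| = -10.6174
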